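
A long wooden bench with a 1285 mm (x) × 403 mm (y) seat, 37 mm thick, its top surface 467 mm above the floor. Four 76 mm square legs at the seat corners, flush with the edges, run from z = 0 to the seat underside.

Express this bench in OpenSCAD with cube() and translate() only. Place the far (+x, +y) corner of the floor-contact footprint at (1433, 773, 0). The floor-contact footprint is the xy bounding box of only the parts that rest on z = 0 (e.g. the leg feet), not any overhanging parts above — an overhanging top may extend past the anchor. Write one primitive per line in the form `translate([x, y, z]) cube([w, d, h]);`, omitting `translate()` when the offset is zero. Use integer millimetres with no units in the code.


translate([148, 370, 430]) cube([1285, 403, 37]);
translate([148, 370, 0]) cube([76, 76, 430]);
translate([148, 697, 0]) cube([76, 76, 430]);
translate([1357, 370, 0]) cube([76, 76, 430]);
translate([1357, 697, 0]) cube([76, 76, 430]);


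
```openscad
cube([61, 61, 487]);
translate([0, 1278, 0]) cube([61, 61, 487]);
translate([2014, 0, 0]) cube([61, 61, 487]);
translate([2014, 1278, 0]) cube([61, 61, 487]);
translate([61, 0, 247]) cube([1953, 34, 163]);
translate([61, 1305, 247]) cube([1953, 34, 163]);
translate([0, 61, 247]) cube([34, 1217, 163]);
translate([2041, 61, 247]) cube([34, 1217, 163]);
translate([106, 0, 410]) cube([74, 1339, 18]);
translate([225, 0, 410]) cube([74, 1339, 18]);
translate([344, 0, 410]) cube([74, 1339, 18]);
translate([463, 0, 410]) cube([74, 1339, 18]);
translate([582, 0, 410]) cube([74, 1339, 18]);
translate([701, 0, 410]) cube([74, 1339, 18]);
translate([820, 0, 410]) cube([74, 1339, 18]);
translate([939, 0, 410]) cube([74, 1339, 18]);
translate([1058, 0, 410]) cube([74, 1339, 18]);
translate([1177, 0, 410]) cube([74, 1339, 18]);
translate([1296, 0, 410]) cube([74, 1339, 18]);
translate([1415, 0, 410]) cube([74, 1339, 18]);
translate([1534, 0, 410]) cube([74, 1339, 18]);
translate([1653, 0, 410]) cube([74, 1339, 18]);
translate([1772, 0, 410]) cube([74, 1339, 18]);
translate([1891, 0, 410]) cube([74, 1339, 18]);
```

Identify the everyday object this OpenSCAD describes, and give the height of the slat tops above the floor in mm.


A bed frame. The slat-top height is 428 mm.

Four posts, four rails, and a row of slats — a bed frame. Slats sit on the rails at z = 247 + 163 = 410; with slat thickness 18, the top is 428 mm.


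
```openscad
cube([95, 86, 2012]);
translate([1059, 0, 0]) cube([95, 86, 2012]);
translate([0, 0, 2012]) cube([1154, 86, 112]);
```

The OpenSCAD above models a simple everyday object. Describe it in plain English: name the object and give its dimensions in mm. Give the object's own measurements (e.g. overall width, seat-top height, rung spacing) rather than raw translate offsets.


A door frame. The clear opening is 964 mm wide and 2012 mm high. Two 95 mm wide jambs, 86 mm deep, stand either side of the opening from the floor to the top of the opening. A 112 mm thick head sits across the top of both jambs, spanning the full outside width of the frame.


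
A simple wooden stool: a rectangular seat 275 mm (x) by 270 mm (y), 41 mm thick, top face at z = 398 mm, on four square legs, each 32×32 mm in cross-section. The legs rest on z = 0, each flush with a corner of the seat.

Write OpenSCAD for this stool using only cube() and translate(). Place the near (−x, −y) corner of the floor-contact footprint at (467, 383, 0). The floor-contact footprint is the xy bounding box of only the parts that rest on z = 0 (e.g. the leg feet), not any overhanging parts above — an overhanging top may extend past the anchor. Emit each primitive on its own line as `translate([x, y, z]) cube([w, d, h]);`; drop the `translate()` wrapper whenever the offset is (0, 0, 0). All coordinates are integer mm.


translate([467, 383, 357]) cube([275, 270, 41]);
translate([467, 383, 0]) cube([32, 32, 357]);
translate([710, 383, 0]) cube([32, 32, 357]);
translate([467, 621, 0]) cube([32, 32, 357]);
translate([710, 621, 0]) cube([32, 32, 357]);


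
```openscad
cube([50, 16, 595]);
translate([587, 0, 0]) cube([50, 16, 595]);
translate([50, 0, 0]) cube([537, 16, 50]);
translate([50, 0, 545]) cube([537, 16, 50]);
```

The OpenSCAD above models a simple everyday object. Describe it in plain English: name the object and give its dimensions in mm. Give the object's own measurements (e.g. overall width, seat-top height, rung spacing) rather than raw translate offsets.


A rectangular picture frame lying in the x–z plane (depth along y). The opening is 537 mm wide (x) by 495 mm tall (z), surrounded by a border 50 mm wide on all four sides. The frame is 16 mm deep and is made of two full-height vertical stiles with two horizontal rails fitted between them.


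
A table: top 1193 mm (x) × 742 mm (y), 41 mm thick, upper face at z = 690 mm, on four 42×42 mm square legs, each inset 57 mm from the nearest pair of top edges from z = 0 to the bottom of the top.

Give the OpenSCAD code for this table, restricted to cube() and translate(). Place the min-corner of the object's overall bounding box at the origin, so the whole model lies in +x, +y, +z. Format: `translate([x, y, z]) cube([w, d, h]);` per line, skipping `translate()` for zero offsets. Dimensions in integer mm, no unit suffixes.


// leg_h = 690 - 41 = 649
translate([0, 0, 649]) cube([1193, 742, 41]);
translate([57, 57, 0]) cube([42, 42, 649]);
translate([1094, 57, 0]) cube([42, 42, 649]);
translate([57, 643, 0]) cube([42, 42, 649]);
translate([1094, 643, 0]) cube([42, 42, 649]);


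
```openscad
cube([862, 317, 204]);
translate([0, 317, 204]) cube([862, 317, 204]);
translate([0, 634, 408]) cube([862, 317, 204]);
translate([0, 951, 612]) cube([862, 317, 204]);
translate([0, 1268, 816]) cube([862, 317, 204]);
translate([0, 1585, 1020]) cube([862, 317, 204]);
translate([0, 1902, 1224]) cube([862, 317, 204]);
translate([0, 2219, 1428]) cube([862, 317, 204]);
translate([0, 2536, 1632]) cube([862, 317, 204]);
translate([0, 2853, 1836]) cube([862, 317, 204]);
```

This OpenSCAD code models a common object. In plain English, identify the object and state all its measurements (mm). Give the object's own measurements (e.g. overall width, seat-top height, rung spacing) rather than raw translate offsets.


A straight staircase of 10 solid steps. Each step is 862 mm wide (x), 317 mm deep (y, the going) and 204 mm tall (the rise). The first step rests on the floor; each subsequent step sits one going further in +y and one rise higher in +z, directly behind and above the previous step with no overlap.


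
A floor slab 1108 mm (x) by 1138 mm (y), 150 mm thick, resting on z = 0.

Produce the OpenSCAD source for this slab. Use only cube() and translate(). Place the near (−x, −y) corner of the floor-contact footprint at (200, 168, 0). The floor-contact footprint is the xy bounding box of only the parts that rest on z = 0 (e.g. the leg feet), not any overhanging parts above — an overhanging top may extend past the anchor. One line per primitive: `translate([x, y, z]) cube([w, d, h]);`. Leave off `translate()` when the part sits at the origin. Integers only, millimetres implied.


translate([200, 168, 0]) cube([1108, 1138, 150]);


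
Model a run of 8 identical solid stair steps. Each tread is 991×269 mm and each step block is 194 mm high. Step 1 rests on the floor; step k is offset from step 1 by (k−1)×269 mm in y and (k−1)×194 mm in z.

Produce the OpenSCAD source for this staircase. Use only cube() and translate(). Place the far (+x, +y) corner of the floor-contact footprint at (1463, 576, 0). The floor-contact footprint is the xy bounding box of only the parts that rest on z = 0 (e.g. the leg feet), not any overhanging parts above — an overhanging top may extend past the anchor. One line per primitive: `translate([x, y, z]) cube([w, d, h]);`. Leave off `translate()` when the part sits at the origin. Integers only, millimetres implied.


translate([472, 307, 0]) cube([991, 269, 194]);
translate([472, 576, 194]) cube([991, 269, 194]);
translate([472, 845, 388]) cube([991, 269, 194]);
translate([472, 1114, 582]) cube([991, 269, 194]);
translate([472, 1383, 776]) cube([991, 269, 194]);
translate([472, 1652, 970]) cube([991, 269, 194]);
translate([472, 1921, 1164]) cube([991, 269, 194]);
translate([472, 2190, 1358]) cube([991, 269, 194]);


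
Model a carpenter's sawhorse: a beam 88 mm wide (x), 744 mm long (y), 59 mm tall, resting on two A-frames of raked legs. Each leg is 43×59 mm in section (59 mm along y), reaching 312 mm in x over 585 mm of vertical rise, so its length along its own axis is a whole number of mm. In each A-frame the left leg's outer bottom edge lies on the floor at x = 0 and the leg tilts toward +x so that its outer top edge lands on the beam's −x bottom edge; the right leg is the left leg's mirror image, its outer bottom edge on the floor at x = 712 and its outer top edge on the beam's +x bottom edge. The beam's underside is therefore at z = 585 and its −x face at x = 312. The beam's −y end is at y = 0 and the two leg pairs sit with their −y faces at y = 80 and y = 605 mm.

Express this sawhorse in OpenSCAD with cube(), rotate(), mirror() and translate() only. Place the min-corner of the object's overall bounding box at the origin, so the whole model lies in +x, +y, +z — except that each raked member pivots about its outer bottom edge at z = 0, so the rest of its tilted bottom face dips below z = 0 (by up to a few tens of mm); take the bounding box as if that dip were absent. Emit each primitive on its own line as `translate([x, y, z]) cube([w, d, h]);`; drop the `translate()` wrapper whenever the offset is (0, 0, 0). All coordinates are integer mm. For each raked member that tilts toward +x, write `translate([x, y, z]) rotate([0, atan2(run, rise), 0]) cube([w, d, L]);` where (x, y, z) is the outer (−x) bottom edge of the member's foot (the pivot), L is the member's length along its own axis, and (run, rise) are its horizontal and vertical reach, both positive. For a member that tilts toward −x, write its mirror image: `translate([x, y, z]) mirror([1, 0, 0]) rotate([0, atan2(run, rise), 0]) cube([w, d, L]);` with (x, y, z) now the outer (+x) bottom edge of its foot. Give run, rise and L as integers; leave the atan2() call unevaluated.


translate([312, 0, 585]) cube([88, 744, 59]);
translate([0, 80, 0]) rotate([0, atan2(312, 585), 0]) cube([43, 59, 663]);
translate([712, 80, 0]) mirror([1, 0, 0]) rotate([0, atan2(312, 585), 0]) cube([43, 59, 663]);
translate([0, 605, 0]) rotate([0, atan2(312, 585), 0]) cube([43, 59, 663]);
translate([712, 605, 0]) mirror([1, 0, 0]) rotate([0, atan2(312, 585), 0]) cube([43, 59, 663]);


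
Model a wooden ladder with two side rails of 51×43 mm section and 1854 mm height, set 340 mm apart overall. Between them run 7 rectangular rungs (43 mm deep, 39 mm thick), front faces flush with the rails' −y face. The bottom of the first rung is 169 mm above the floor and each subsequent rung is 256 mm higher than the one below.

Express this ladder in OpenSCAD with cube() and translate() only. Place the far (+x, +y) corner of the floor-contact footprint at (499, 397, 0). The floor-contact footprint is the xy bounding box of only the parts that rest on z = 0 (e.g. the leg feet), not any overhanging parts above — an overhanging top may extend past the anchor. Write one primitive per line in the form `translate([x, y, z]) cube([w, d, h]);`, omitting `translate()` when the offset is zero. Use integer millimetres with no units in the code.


translate([159, 354, 0]) cube([51, 43, 1854]);
translate([448, 354, 0]) cube([51, 43, 1854]);
translate([210, 354, 169]) cube([238, 43, 39]);
translate([210, 354, 425]) cube([238, 43, 39]);
translate([210, 354, 681]) cube([238, 43, 39]);
translate([210, 354, 937]) cube([238, 43, 39]);
translate([210, 354, 1193]) cube([238, 43, 39]);
translate([210, 354, 1449]) cube([238, 43, 39]);
translate([210, 354, 1705]) cube([238, 43, 39]);


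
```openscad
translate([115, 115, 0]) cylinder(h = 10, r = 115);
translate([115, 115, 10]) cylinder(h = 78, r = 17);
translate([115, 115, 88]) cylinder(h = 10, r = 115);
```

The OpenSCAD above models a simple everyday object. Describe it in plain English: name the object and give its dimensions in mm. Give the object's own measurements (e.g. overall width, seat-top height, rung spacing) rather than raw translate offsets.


A spool: two coaxial disc flanges of radius 115 mm and thickness 10 mm, joined by a core cylinder of radius 17 mm and height 78 mm. The lower flange rests on z = 0 and the three cylinders share a vertical axis.


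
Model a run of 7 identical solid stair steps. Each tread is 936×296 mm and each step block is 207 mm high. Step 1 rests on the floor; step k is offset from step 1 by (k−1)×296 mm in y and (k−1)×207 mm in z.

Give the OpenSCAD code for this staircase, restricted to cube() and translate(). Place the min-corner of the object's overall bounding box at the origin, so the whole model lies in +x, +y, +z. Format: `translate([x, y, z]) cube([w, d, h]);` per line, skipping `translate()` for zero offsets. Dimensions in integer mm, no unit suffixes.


cube([936, 296, 207]);
translate([0, 296, 207]) cube([936, 296, 207]);
translate([0, 592, 414]) cube([936, 296, 207]);
translate([0, 888, 621]) cube([936, 296, 207]);
translate([0, 1184, 828]) cube([936, 296, 207]);
translate([0, 1480, 1035]) cube([936, 296, 207]);
translate([0, 1776, 1242]) cube([936, 296, 207]);


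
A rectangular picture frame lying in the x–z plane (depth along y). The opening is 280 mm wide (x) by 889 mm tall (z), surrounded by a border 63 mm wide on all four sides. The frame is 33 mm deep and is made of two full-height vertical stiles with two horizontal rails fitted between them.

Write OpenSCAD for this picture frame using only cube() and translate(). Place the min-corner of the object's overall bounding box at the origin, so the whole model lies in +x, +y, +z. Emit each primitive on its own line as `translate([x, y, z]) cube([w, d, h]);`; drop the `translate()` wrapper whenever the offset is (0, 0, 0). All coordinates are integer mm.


cube([63, 33, 1015]);
translate([343, 0, 0]) cube([63, 33, 1015]);
translate([63, 0, 0]) cube([280, 33, 63]);
translate([63, 0, 952]) cube([280, 33, 63]);


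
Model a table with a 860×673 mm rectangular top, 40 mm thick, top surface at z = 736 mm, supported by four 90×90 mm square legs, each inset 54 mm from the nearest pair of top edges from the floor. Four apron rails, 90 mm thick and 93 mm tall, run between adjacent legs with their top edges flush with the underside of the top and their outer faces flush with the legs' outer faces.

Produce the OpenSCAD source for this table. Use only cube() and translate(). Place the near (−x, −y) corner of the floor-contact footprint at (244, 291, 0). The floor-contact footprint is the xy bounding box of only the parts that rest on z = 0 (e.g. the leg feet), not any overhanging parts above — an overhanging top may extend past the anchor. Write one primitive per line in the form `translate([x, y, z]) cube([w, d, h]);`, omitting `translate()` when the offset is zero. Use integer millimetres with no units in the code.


// leg_h = 736 - 40 = 696
// apron z = 696 - 93 = 603
translate([190, 237, 696]) cube([860, 673, 40]);
translate([244, 291, 0]) cube([90, 90, 696]);
translate([906, 291, 0]) cube([90, 90, 696]);
translate([244, 766, 0]) cube([90, 90, 696]);
translate([906, 766, 0]) cube([90, 90, 696]);
translate([334, 291, 603]) cube([572, 90, 93]);
translate([334, 766, 603]) cube([572, 90, 93]);
translate([244, 381, 603]) cube([90, 385, 93]);
translate([906, 381, 603]) cube([90, 385, 93]);


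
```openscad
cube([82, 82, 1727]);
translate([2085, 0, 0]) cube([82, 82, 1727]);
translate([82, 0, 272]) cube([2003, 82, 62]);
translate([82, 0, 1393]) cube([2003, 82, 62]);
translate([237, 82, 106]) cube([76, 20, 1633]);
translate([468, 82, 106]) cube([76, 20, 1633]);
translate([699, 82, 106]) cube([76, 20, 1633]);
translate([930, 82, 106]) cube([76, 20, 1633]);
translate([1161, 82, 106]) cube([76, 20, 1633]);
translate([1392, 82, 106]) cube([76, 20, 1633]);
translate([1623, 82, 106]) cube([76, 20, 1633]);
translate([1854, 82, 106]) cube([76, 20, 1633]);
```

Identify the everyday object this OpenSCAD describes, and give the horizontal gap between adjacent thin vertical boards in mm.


A fence section. The picket gap is 155 mm.

Two posts, two rails, 8 pickets — a fence section. Span 2003 mm holds 8 pickets of 76 mm with 9 equal gaps: ⌊(2003 − 8·76) / 9⌋ = 155 mm.


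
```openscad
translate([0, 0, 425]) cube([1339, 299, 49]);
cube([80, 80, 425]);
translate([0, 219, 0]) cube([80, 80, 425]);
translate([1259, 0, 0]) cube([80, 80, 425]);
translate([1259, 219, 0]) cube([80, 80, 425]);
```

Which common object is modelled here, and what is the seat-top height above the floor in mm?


A bench. The seat-top height is 474 mm.

A long slab on four corner posts — a bench. The slab sits at z = 425 with thickness 49, so the top is 425 + 49 = 474 mm.


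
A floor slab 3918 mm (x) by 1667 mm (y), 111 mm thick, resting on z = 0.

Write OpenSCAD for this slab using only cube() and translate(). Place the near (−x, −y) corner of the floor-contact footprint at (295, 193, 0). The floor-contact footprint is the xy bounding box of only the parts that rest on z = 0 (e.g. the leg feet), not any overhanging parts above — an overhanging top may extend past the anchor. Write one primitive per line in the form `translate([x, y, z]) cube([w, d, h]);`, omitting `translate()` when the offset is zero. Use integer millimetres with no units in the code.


translate([295, 193, 0]) cube([3918, 1667, 111]);


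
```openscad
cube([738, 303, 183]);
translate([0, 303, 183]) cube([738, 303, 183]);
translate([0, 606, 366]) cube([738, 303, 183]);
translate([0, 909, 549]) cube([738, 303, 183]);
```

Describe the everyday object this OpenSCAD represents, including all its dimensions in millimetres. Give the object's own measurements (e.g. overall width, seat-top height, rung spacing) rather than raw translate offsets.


A straight staircase of 4 solid steps. Each step is 738 mm wide (x), 303 mm deep (y, the going) and 183 mm tall (the rise). The first step rests on the floor; each subsequent step sits one going further in +y and one rise higher in +z, directly behind and above the previous step with no overlap.


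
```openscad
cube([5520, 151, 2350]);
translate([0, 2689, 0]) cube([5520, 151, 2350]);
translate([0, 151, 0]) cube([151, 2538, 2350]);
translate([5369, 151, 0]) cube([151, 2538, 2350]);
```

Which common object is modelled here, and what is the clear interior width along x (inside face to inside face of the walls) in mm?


A house (or room) frame. The interior width is 5218 mm.

Four 2350 mm walls enclosing a rectangle with no floor or roof — a room or house frame. Outside width is 5520 mm and wall thickness is 151 mm, so the interior width is 5520 − 2 × 151 = 5218 mm.


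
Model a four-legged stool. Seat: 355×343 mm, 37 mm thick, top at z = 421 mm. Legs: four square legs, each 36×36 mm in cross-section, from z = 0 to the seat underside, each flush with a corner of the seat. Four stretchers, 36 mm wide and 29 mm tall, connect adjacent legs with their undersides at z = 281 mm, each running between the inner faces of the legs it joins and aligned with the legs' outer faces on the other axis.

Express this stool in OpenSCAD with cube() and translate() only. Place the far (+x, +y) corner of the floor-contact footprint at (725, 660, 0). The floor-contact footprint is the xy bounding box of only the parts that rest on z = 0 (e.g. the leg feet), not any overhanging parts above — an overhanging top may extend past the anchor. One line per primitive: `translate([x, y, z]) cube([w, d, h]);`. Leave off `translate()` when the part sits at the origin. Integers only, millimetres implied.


translate([370, 317, 384]) cube([355, 343, 37]);
translate([370, 317, 0]) cube([36, 36, 384]);
translate([689, 317, 0]) cube([36, 36, 384]);
translate([370, 624, 0]) cube([36, 36, 384]);
translate([689, 624, 0]) cube([36, 36, 384]);
translate([406, 317, 281]) cube([283, 36, 29]);
translate([406, 624, 281]) cube([283, 36, 29]);
translate([370, 353, 281]) cube([36, 271, 29]);
translate([689, 353, 281]) cube([36, 271, 29]);


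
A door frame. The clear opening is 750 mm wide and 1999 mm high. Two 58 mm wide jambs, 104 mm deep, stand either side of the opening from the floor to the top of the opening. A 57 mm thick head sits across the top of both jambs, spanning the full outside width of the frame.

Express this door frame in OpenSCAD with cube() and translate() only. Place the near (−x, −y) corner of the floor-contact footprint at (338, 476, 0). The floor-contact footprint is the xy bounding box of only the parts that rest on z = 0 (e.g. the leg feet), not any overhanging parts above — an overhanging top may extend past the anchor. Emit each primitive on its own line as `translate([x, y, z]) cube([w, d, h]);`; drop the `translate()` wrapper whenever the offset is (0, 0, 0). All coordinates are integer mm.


translate([338, 476, 0]) cube([58, 104, 1999]);
translate([1146, 476, 0]) cube([58, 104, 1999]);
translate([338, 476, 1999]) cube([866, 104, 57]);


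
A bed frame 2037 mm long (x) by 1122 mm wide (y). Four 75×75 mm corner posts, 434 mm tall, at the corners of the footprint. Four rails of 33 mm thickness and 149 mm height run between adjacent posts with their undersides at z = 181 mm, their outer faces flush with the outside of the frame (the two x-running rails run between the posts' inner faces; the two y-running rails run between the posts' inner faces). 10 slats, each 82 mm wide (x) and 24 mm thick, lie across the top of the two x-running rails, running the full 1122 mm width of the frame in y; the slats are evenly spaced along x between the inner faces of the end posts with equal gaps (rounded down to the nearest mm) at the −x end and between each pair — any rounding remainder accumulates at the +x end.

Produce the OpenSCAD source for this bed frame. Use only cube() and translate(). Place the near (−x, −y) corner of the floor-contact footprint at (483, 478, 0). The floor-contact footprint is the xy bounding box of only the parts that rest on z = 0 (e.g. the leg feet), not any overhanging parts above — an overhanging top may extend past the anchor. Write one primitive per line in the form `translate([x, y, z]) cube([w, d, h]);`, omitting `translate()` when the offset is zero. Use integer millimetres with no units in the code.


translate([483, 478, 0]) cube([75, 75, 434]);
translate([483, 1525, 0]) cube([75, 75, 434]);
translate([2445, 478, 0]) cube([75, 75, 434]);
translate([2445, 1525, 0]) cube([75, 75, 434]);
translate([558, 478, 181]) cube([1887, 33, 149]);
translate([558, 1567, 181]) cube([1887, 33, 149]);
translate([483, 553, 181]) cube([33, 972, 149]);
translate([2487, 553, 181]) cube([33, 972, 149]);
translate([655, 478, 330]) cube([82, 1122, 24]);
translate([834, 478, 330]) cube([82, 1122, 24]);
translate([1013, 478, 330]) cube([82, 1122, 24]);
translate([1192, 478, 330]) cube([82, 1122, 24]);
translate([1371, 478, 330]) cube([82, 1122, 24]);
translate([1550, 478, 330]) cube([82, 1122, 24]);
translate([1729, 478, 330]) cube([82, 1122, 24]);
translate([1908, 478, 330]) cube([82, 1122, 24]);
translate([2087, 478, 330]) cube([82, 1122, 24]);
translate([2266, 478, 330]) cube([82, 1122, 24]);


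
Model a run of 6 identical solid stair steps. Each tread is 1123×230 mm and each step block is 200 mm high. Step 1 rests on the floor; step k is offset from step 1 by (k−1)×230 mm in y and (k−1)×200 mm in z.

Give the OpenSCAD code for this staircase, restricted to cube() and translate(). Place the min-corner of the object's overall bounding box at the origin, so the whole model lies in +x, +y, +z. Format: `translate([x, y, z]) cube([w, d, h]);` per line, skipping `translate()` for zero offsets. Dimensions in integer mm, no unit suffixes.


cube([1123, 230, 200]);
translate([0, 230, 200]) cube([1123, 230, 200]);
translate([0, 460, 400]) cube([1123, 230, 200]);
translate([0, 690, 600]) cube([1123, 230, 200]);
translate([0, 920, 800]) cube([1123, 230, 200]);
translate([0, 1150, 1000]) cube([1123, 230, 200]);


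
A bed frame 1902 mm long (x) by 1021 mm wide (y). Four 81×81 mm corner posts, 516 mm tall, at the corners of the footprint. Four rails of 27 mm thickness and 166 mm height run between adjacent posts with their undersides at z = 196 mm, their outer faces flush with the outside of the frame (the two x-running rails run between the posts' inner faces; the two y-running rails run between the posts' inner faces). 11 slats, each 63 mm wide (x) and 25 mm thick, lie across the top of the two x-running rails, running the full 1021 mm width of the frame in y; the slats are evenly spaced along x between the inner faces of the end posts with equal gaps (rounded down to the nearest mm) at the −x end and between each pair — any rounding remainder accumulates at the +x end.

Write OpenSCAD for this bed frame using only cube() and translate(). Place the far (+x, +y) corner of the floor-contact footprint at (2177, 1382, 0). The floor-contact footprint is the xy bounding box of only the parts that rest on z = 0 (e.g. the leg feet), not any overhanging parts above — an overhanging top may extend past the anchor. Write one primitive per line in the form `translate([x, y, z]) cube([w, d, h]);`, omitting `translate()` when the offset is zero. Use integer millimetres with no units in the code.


// slat z = rail_z + rail_h = 196 + 166 = 362
// slat gap = ⌊(1740 − 11·63) / 12⌋ = 87
translate([275, 361, 0]) cube([81, 81, 516]);
translate([275, 1301, 0]) cube([81, 81, 516]);
translate([2096, 361, 0]) cube([81, 81, 516]);
translate([2096, 1301, 0]) cube([81, 81, 516]);
translate([356, 361, 196]) cube([1740, 27, 166]);
translate([356, 1355, 196]) cube([1740, 27, 166]);
translate([275, 442, 196]) cube([27, 859, 166]);
translate([2150, 442, 196]) cube([27, 859, 166]);
translate([443, 361, 362]) cube([63, 1021, 25]);
translate([593, 361, 362]) cube([63, 1021, 25]);
translate([743, 361, 362]) cube([63, 1021, 25]);
translate([893, 361, 362]) cube([63, 1021, 25]);
translate([1043, 361, 362]) cube([63, 1021, 25]);
translate([1193, 361, 362]) cube([63, 1021, 25]);
translate([1343, 361, 362]) cube([63, 1021, 25]);
translate([1493, 361, 362]) cube([63, 1021, 25]);
translate([1643, 361, 362]) cube([63, 1021, 25]);
translate([1793, 361, 362]) cube([63, 1021, 25]);
translate([1943, 361, 362]) cube([63, 1021, 25]);


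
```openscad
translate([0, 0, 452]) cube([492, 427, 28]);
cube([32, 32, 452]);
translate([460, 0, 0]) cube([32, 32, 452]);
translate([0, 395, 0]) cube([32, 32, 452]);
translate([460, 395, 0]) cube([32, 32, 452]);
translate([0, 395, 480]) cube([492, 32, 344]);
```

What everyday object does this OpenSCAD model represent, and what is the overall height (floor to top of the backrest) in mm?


A chair. The overall height is 824 mm.

A slab on four corner posts with a tall panel at the back — a chair. The seat slab sits at z = 452 with thickness 28, and the 344 mm backrest starts at the seat top, so the overall height is 452 + 28 + 344 = 824 mm.


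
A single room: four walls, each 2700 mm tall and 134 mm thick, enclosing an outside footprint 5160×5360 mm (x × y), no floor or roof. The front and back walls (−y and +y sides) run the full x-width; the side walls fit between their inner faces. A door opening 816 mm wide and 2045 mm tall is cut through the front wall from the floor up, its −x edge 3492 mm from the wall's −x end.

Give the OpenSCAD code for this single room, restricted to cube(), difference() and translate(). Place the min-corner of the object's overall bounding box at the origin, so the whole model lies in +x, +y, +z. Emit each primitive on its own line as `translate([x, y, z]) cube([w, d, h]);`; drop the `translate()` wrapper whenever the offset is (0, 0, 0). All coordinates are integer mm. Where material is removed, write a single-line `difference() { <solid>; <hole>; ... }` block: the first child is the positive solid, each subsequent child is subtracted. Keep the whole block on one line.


difference() { cube([5160, 134, 2700]); translate([3492, 0, 0]) cube([816, 134, 2045]); }
translate([0, 5226, 0]) cube([5160, 134, 2700]);
translate([0, 134, 0]) cube([134, 5092, 2700]);
translate([5026, 134, 0]) cube([134, 5092, 2700]);


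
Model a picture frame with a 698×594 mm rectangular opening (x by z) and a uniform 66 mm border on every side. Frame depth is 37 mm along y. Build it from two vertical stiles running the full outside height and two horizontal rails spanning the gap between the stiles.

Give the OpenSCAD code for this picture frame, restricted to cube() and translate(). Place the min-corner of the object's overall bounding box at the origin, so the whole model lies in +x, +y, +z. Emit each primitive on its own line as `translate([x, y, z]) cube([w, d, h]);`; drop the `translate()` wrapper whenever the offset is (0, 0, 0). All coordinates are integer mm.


cube([66, 37, 726]);
translate([764, 0, 0]) cube([66, 37, 726]);
translate([66, 0, 0]) cube([698, 37, 66]);
translate([66, 0, 660]) cube([698, 37, 66]);


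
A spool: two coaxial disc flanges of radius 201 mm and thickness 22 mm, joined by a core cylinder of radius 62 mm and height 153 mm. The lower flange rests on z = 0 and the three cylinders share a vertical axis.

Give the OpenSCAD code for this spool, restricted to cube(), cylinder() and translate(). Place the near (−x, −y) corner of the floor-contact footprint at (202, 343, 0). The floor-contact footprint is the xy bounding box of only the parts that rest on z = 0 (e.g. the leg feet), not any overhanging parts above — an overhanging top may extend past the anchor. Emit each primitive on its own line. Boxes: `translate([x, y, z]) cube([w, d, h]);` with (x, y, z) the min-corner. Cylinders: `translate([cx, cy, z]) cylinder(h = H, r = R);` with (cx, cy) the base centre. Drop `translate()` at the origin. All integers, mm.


translate([403, 544, 0]) cylinder(h = 22, r = 201);
translate([403, 544, 22]) cylinder(h = 153, r = 62);
translate([403, 544, 175]) cylinder(h = 22, r = 201);


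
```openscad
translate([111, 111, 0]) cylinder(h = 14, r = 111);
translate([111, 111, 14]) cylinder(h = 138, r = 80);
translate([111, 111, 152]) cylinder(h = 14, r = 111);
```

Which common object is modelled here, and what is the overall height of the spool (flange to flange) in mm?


A spool. The overall height is 166 mm.

Three coaxial cylinders, large–small–large — a spool. Two 14 mm flanges and a 138 mm core give 14 + 138 + 14 = 166 mm.


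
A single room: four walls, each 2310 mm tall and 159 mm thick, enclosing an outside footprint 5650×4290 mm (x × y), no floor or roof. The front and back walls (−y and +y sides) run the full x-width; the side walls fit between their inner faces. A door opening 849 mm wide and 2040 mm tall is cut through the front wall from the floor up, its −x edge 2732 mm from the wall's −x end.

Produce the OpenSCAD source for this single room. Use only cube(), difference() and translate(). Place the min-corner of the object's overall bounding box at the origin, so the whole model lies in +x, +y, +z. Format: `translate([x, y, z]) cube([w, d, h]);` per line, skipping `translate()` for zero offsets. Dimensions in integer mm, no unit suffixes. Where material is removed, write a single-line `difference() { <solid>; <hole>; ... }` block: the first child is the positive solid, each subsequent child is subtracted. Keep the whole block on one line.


difference() { cube([5650, 159, 2310]); translate([2732, 0, 0]) cube([849, 159, 2040]); }
translate([0, 4131, 0]) cube([5650, 159, 2310]);
translate([0, 159, 0]) cube([159, 3972, 2310]);
translate([5491, 159, 0]) cube([159, 3972, 2310]);


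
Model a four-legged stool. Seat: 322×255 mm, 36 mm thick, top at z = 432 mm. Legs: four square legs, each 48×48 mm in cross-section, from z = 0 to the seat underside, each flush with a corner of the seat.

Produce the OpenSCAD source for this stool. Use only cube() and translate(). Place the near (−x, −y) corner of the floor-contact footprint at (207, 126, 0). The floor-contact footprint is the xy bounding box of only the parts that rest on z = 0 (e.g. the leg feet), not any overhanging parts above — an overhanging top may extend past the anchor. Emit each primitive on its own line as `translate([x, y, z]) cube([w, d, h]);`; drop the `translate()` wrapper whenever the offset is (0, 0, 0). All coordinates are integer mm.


// leg_h = 432 - 36 = 396
translate([207, 126, 396]) cube([322, 255, 36]);
translate([207, 126, 0]) cube([48, 48, 396]);
translate([481, 126, 0]) cube([48, 48, 396]);
translate([207, 333, 0]) cube([48, 48, 396]);
translate([481, 333, 0]) cube([48, 48, 396]);


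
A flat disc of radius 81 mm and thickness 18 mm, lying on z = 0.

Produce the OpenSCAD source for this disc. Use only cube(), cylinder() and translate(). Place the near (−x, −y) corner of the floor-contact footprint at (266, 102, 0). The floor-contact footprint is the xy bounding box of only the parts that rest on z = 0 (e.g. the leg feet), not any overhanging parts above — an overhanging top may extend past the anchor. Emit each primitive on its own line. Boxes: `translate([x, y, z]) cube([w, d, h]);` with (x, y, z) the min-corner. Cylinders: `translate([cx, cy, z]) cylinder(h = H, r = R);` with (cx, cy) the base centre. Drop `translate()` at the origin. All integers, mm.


translate([347, 183, 0]) cylinder(h = 18, r = 81);


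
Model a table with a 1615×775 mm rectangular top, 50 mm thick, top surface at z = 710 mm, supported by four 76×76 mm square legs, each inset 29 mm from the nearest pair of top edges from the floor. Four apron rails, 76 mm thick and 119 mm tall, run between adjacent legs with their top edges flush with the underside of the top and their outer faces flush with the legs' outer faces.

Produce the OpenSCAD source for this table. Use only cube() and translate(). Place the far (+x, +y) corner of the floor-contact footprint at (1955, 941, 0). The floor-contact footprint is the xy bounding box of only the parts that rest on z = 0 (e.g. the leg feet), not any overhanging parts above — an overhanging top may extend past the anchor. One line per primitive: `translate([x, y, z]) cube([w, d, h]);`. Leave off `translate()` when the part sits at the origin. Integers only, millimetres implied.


translate([369, 195, 660]) cube([1615, 775, 50]);
translate([398, 224, 0]) cube([76, 76, 660]);
translate([1879, 224, 0]) cube([76, 76, 660]);
translate([398, 865, 0]) cube([76, 76, 660]);
translate([1879, 865, 0]) cube([76, 76, 660]);
translate([474, 224, 541]) cube([1405, 76, 119]);
translate([474, 865, 541]) cube([1405, 76, 119]);
translate([398, 300, 541]) cube([76, 565, 119]);
translate([1879, 300, 541]) cube([76, 565, 119]);


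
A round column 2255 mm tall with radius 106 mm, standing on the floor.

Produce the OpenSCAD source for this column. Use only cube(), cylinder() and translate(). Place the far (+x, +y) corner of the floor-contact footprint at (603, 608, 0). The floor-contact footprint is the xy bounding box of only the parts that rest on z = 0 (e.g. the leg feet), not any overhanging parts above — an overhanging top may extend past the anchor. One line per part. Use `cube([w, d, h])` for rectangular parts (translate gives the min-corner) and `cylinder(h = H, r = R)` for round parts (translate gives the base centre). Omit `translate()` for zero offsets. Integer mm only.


translate([497, 502, 0]) cylinder(h = 2255, r = 106);


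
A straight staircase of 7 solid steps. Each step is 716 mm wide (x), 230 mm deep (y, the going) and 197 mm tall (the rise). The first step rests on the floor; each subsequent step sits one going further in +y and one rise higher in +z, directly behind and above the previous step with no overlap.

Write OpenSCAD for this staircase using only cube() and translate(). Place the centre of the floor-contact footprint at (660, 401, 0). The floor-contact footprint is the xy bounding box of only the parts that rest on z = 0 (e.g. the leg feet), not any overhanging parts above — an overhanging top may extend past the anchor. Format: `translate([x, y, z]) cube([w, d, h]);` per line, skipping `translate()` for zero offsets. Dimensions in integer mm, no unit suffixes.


translate([302, 286, 0]) cube([716, 230, 197]);
translate([302, 516, 197]) cube([716, 230, 197]);
translate([302, 746, 394]) cube([716, 230, 197]);
translate([302, 976, 591]) cube([716, 230, 197]);
translate([302, 1206, 788]) cube([716, 230, 197]);
translate([302, 1436, 985]) cube([716, 230, 197]);
translate([302, 1666, 1182]) cube([716, 230, 197]);


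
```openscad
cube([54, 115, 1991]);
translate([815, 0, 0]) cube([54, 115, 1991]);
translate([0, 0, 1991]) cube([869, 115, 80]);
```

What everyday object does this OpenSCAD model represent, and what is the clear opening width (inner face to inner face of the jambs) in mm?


A door frame. The clear opening width is 761 mm.

Two 1991 mm tall posts with a header on top — a door frame. The left jamb is 54 mm wide at x = 0; the right jamb starts at x = 815. The clear opening is 815 − 54 = 761 mm.


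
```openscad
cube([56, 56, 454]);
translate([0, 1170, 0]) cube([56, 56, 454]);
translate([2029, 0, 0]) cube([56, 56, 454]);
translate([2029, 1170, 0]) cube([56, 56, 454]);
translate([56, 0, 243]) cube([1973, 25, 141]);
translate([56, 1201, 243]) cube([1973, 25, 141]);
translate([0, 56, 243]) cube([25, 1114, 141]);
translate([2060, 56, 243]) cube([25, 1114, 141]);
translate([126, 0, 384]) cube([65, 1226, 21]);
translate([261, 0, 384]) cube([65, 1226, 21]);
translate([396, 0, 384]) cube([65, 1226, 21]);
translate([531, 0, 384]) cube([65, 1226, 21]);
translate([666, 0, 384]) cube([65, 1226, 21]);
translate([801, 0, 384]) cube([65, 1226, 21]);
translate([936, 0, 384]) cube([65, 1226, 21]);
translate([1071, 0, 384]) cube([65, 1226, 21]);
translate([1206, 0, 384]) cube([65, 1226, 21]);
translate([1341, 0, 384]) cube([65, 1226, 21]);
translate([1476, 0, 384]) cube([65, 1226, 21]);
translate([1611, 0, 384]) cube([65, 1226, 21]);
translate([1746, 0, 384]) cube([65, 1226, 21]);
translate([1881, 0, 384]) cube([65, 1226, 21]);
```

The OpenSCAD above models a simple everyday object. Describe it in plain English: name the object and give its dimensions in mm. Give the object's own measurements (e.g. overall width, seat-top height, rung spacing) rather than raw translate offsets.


A bed frame 2085 mm long (x) by 1226 mm wide (y). Four 56×56 mm corner posts, 454 mm tall, at the corners of the footprint. Four rails of 25 mm thickness and 141 mm height run between adjacent posts with their undersides at z = 243 mm, their outer faces flush with the outside of the frame (the two x-running rails run between the posts' inner faces; the two y-running rails run between the posts' inner faces). 14 slats, each 65 mm wide (x) and 21 mm thick, lie across the top of the two x-running rails, running the full 1226 mm width of the frame in y; along x they sit between the end posts with a 70 mm gap after the −x posts and between neighbouring slats, leaving 83 mm before the +x posts.


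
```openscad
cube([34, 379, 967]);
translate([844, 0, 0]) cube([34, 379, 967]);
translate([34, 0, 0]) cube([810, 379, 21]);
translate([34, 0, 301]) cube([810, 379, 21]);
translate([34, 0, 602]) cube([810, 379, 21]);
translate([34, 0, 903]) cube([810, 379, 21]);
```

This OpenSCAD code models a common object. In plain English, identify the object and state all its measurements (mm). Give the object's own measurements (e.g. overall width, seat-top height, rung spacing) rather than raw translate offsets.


An open bookshelf. Two side panels, each 34 mm thick, 379 mm deep and 967 mm tall, stand 878 mm apart (outside-to-outside). Between them sit 4 shelves, each 21 mm thick and 379 mm deep, spanning the full gap between the sides. The bottom shelf rests on the floor (its underside at z = 0) and the clear gap between one shelf's top and the next shelf's underside is 280 mm.


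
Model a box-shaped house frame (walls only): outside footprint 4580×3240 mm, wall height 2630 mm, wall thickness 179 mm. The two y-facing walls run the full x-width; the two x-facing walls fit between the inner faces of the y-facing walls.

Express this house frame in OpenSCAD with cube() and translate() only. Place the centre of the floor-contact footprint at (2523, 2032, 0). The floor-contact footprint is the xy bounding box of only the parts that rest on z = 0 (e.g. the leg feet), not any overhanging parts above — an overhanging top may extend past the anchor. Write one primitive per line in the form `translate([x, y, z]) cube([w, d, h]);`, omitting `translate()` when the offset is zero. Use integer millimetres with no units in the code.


translate([233, 412, 0]) cube([4580, 179, 2630]);
translate([233, 3473, 0]) cube([4580, 179, 2630]);
translate([233, 591, 0]) cube([179, 2882, 2630]);
translate([4634, 591, 0]) cube([179, 2882, 2630]);
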